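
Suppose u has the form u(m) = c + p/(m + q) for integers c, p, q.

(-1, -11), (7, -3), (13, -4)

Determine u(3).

(u(m) − c)(m + q) = p for each data point; the three points give a linear system in c and q, then p follows.
Solving: c = -5, q = -1, p = 12, so u(m) = -5 + 12/(m − 1).
Then u(3) = -5 + 12/2 = 1.

1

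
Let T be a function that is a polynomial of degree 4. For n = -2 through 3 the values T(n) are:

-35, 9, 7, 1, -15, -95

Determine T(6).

-1979

First differences: 44, -2, -6, -16, -80. Second differences: -46, -4, -10, -64. Third differences: 42, -6, -54. Fourth differences: -48, -48.
Level-4 differences are constant, so T has degree 4.
Fitting a degree-4 polynomial gives T(n) = -2n^4 + 3n³ - 7n + 7.
Then T(6) = -1979.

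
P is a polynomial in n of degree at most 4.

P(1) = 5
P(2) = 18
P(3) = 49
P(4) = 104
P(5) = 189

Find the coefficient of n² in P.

First differences: 13, 31, 55, 85. Second differences: 18, 24, 30. Third differences: 6, 6.
Level-3 differences are constant, so P has degree 3.
Fitting a degree-3 polynomial gives P(n) = n³ + 3n² - 3n + 4.
The coefficient of n² is 3.

3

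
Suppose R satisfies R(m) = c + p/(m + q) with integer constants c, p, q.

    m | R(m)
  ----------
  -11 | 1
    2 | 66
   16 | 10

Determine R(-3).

-9

(R(m) − c)(m + q) = p for each data point; the three points give a linear system in c and q, then p follows.
Solving: c = 6, q = -1, p = 60, so R(m) = 6 + 60/(m − 1).
Then R(-3) = 6 + 60/(-4) = -9.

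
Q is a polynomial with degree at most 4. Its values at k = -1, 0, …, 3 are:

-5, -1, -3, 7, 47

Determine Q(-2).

-33

Write Q(k) = ak^4 + bk³ + ck² + dk + e; the 5 given values yield a linear system in the 5 coefficients.
Solving, the leading coefficient vanishes, and Q(k) = 3k³ - 3k² - 2k - 1.
Then Q(-2) = -33.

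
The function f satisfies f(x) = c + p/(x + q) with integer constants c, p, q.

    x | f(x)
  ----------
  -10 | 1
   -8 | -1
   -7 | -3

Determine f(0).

11

(f(x) − c)(x + q) = p for each data point; the three points give a linear system in c and q, then p follows.
Solving: c = 5, q = 4, p = 24, so f(x) = 5 + 24/(x + 4).
Then f(0) = 5 + 24/4 = 11.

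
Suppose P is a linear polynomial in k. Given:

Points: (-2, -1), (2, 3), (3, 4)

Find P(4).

Write P(k) = ak + b; the 3 given values yield a linear system in the 2 coefficients.
Solving, P(k) = k + 1.
Then P(4) = 5.

5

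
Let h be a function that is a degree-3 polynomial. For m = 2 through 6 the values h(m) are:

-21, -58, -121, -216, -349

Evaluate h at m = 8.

First differences: -37, -63, -95, -133. Second differences: -26, -32, -38. Third differences: -6, -6.
Level-3 differences are constant, so h has degree 3.
Fitting a degree-3 polynomial gives h(m) = -m³ - 4m² + 2m - 1.
Then h(8) = -753.

-753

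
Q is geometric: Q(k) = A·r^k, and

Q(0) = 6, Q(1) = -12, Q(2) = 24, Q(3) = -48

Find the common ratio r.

Consecutive ratio: -12/6 = -2, and 24/(-12) = -2, so r = -2.
Then A·(-2)^0 = 6 gives A = 6, and Q(k) = 6·(-2)^k.

-2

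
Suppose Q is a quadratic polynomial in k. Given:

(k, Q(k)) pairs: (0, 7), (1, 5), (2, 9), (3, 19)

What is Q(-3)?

First differences: -2, 4, 10. Second differences: 6, 6.
Level-2 differences are constant, so Q has degree 2.
Fitting a degree-2 polynomial gives Q(k) = 3k² - 5k + 7.
Then Q(-3) = 49.

49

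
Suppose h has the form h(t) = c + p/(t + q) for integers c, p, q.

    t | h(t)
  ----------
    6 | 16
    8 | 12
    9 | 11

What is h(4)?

(h(t) − c)(t + q) = p for each data point; the three points give a linear system in c and q, then p follows.
Solving: c = 6, q = -3, p = 30, so h(t) = 6 + 30/(t − 3).
Then h(4) = 6 + 30/1 = 36.

36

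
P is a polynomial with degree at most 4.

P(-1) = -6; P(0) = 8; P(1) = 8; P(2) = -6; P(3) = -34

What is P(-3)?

First differences: 14, 0, -14, -28. Second differences: -14, -14, -14.
Level-2 differences are constant, so P has degree 2.
Fitting a degree-2 polynomial gives P(n) = -7n² + 7n + 8.
Then P(-3) = -76.

-76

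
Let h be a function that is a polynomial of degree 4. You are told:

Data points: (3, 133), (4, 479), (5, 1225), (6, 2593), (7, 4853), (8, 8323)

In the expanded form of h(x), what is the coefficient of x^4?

2

Write h(x) = ax^4 + bx³ + cx² + dx + e; the 6 given values yield a linear system in the 5 coefficients.
Solving, h(x) = 2x^4 + x³ - 6x² + x - 5.
The coefficient of x^4 is 2.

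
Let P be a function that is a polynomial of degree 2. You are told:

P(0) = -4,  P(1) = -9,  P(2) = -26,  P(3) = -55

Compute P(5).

-149

First differences: -5, -17, -29. Second differences: -12, -12.
Level-2 differences are constant, so P has degree 2.
Fitting a degree-2 polynomial gives P(n) = -6n² + n - 4.
Then P(5) = -149.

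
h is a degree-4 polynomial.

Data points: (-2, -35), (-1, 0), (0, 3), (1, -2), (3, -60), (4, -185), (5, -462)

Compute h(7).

Write h(k) = ak^4 + bk³ + ck² + dk + e; the 7 given values yield a linear system in the 5 coefficients.
Solving, h(k) = -k^4 + 2k³ - 3k² - 3k + 3.
Then h(7) = -1880.

-1880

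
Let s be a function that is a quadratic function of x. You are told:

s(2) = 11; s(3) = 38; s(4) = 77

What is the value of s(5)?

128

Write s(x) = ax² + bx + c; the 3 given values yield a linear system in the 3 coefficients.
Solving, s(x) = 6x² - 3x - 7.
Then s(5) = 128.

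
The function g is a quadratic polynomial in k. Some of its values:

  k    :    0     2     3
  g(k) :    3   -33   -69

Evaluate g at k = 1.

-9

Write g(k) = ak² + bk + c; the 3 given values yield a linear system in the 3 coefficients.
Solving, g(k) = -6k² - 6k + 3.
Then g(1) = -9.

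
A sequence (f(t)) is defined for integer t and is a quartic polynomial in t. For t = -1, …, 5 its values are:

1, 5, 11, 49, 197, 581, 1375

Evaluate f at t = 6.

2801

First differences: 4, 6, 38, 148, 384, 794. Second differences: 2, 32, 110, 236, 410. Third differences: 30, 78, 126, 174. Fourth differences: 48, 48, 48.
Level-4 differences are constant, so f has degree 4.
Fitting a degree-4 polynomial gives f(t) = 2t^4 + t³ - t² + 4t + 5.
Then f(6) = 2801.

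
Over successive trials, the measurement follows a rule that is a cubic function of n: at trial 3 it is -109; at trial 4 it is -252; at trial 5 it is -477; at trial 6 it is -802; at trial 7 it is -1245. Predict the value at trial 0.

Write the value at n as f(n).
Write f(n) = an³ + bn² + cn + d; the 5 given values yield a linear system in the 4 coefficients.
Solving, f(n) = -3n³ - 5n² + 3n + 8.
Then f(0) = 8.

8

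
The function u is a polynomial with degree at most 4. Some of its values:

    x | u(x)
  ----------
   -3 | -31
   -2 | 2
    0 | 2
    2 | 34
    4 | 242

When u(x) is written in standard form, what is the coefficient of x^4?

Write u(x) = ax^4 + bx³ + cx² + dx + e; the 5 given values yield a linear system in the 5 coefficients.
Solving, the leading coefficient vanishes, and u(x) = 3x³ + 4x² - 4x + 2.
The coefficient of x^4 is 0.

0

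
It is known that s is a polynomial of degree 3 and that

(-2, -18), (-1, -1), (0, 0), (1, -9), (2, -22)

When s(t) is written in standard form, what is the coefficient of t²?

-5

First differences: 17, 1, -9, -13. Second differences: -16, -10, -4. Third differences: 6, 6.
Level-3 differences are constant, so s has degree 3.
Fitting a degree-3 polynomial gives s(t) = t³ - 5t² - 5t.
The coefficient of t² is -5.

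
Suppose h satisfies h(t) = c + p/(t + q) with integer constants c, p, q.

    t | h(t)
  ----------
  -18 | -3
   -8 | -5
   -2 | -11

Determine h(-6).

(h(t) − c)(t + q) = p for each data point; the three points give a linear system in c and q, then p follows.
Solving: c = -1, q = -2, p = 40, so h(t) = -1 + 40/(t − 2).
Then h(-6) = -1 + 40/(-8) = -6.

-6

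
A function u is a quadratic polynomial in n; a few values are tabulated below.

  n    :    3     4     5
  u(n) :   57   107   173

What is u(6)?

Write u(n) = an² + bn + c; the 3 given values yield a linear system in the 3 coefficients.
Solving, u(n) = 8n² - 6n + 3.
Then u(6) = 255.

255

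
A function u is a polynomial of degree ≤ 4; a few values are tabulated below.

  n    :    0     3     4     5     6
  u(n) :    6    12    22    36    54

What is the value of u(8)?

102

Write u(n) = an^4 + bn³ + cn² + dn + e; the 5 given values yield a linear system in the 5 coefficients.
Solving, the top 2 coefficients vanish, and u(n) = 2n² - 4n + 6.
Then u(8) = 102.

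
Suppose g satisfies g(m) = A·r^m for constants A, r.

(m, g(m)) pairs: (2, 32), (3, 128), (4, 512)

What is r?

4

Consecutive ratio: 128/32 = 4, and 512/128 = 4, so r = 4.
Then A·4^2 = 32 gives A = 2, and g(m) = 2·4^m.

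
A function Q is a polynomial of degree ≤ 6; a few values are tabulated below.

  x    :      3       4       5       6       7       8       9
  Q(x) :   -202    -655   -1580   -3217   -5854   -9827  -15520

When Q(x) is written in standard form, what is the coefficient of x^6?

0

First differences: -453, -925, -1637, -2637, -3973, -5693. Second differences: -472, -712, -1000, -1336, -1720. Third differences: -240, -288, -336, -384. Fourth differences: -48, -48, -48.
Level-4 differences are constant, so Q has degree 4.
Fitting a degree-4 polynomial gives Q(x) = -2x^4 - 4x³ + 6x² + 3x + 5.
The coefficient of x^6 is 0.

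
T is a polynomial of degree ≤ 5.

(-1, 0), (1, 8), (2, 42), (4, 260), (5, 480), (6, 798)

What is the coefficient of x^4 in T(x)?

Write T(x) = ax^5 + bx^4 + cx³ + dx² + ex + p; the 6 given values yield a linear system in the 6 coefficients.
Solving, the top 2 coefficients vanish, and T(x) = 3x³ + 4x² + x.
The coefficient of x^4 is 0.

0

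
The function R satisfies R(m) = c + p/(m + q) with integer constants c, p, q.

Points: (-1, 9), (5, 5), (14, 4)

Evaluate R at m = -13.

(R(m) − c)(m + q) = p for each data point; the three points give a linear system in c and q, then p follows.
Solving: c = 3, q = 4, p = 18, so R(m) = 3 + 18/(m + 4).
Then R(-13) = 3 + 18/(-9) = 1.

1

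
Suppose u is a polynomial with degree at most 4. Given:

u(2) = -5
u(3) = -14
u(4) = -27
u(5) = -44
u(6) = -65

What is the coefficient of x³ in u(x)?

First differences: -9, -13, -17, -21. Second differences: -4, -4, -4.
Level-2 differences are constant, so u has degree 2.
Fitting a degree-2 polynomial gives u(x) = -2x² + x + 1.
The coefficient of x³ is 0.

0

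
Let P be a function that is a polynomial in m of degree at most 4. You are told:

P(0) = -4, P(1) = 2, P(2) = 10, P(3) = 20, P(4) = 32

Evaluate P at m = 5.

46

Write P(m) = am^4 + bm³ + cm² + dm + e; the 5 given values yield a linear system in the 5 coefficients.
Solving, the top 2 coefficients vanish, and P(m) = m² + 5m - 4.
Then P(5) = 46.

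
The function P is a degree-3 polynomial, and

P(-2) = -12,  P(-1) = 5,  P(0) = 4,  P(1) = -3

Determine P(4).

60

Write P(t) = at³ + bt² + ct + d; the 4 given values yield a linear system in the 4 coefficients.
Solving, P(t) = 2t³ - 3t² - 6t + 4.
Then P(4) = 60.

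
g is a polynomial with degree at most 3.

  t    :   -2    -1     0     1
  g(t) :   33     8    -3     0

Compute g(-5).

First differences: -25, -11, 3. Second differences: 14, 14.
Level-2 differences are constant, so g has degree 2.
Fitting a degree-2 polynomial gives g(t) = 7t² - 4t - 3.
Then g(-5) = 192.

192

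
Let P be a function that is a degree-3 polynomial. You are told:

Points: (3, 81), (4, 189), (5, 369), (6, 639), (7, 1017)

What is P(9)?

First differences: 108, 180, 270, 378. Second differences: 72, 90, 108. Third differences: 18, 18.
Level-3 differences are constant, so P has degree 3.
Fitting a degree-3 polynomial gives P(k) = 3k³ - 3k + 9.
Then P(9) = 2169.

2169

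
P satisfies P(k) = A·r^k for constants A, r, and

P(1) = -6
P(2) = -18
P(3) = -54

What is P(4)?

Consecutive ratio: -18/(-6) = 3, and -54/(-18) = 3, so r = 3.
Then A·3^1 = -6 gives A = -2, and P(k) = -2·3^k.
P(4) = -2·3^4 = -162.

-162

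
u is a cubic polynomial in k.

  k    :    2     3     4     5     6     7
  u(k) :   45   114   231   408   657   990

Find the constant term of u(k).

Write u(k) = ak³ + bk² + ck + d; the 6 given values yield a linear system in the 4 coefficients.
Solving, u(k) = 2k³ + 6k² + k + 3.
The constant term is u(0) = 3.

3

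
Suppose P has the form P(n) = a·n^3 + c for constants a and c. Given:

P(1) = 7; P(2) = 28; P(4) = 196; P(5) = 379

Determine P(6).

652

From P(1) = 7 and P(2) = 28: 1a + c = 7 and 8a + c = 28.
Subtracting: 7a = 21, so a = 3; then c = 7 − 3·1 = 4.
So P(n) = 3n³ + 4, and P(6) = 652.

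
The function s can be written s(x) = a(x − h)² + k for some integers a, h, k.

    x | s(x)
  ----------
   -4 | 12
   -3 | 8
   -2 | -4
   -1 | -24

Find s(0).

First differences -4, -12, -20; second difference -8 = 2a, so a = -4.
Expanding, the x-coefficient is −2ah = 8h; matching it to the data gives h = -4, and then k = 12.
So s(x) = -4(x + 4)² + 12.
s(0) = -4·4² + 12 = -52.

-52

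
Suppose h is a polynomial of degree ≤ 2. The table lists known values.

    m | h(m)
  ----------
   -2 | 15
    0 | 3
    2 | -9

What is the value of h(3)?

-15

Write h(m) = am² + bm + c; the 3 given values yield a linear system in the 3 coefficients.
Solving, the leading coefficient vanishes, and h(m) = -6m + 3.
Then h(3) = -15.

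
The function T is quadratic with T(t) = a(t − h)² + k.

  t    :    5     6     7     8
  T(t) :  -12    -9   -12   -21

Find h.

First differences 3, -3, -9; second difference -6 = 2a, so a = -3.
Expanding, the t-coefficient is −2ah = 6h; matching it to the data gives h = 6, and then k = -9.
So T(t) = -3(t − 6)² − 9.
Hence h = 6.

6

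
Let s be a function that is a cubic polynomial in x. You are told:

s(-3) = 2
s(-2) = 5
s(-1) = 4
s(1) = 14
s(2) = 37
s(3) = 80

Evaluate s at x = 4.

149

Write s(x) = ax³ + bx² + cx + d; the 6 given values yield a linear system in the 4 coefficients.
Solving, s(x) = x³ + 4x² + 4x + 5.
Then s(4) = 149.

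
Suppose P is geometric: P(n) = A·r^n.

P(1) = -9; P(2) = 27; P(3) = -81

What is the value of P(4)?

Consecutive ratio: 27/(-9) = -3, and -81/27 = -3, so r = -3.
Then A·(-3)^1 = -9 gives A = 3, and P(n) = 3·(-3)^n.
P(4) = 3·(-3)^4 = 243.

243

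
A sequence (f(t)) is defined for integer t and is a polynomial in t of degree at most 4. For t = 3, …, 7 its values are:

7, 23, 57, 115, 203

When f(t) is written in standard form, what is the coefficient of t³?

1

First differences: 16, 34, 58, 88. Second differences: 18, 24, 30. Third differences: 6, 6.
Level-3 differences are constant, so f has degree 3.
Fitting a degree-3 polynomial gives f(t) = t³ - 3t² + 7.
The coefficient of t³ is 1.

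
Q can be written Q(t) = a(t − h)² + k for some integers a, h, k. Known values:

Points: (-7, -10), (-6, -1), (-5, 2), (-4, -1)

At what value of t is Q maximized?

-5

First differences 9, 3, -3; second difference -6 = 2a, so a = -3.
Expanding, the t-coefficient is −2ah = 6h; matching it to the data gives h = -5, and then k = 2.
So Q(t) = -3(t + 5)² + 2.
Hence h = -5.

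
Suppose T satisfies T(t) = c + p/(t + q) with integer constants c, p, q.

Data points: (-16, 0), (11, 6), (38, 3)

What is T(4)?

20

(T(t) − c)(t + q) = p for each data point; the three points give a linear system in c and q, then p follows.
Solving: c = 2, q = -2, p = 36, so T(t) = 2 + 36/(t − 2).
Then T(4) = 2 + 36/2 = 20.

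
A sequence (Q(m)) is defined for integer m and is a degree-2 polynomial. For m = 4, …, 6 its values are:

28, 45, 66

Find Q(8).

Write Q(m) = am² + bm + c; the 3 given values yield a linear system in the 3 coefficients.
Solving, Q(m) = 2m² - m.
Then Q(8) = 120.

120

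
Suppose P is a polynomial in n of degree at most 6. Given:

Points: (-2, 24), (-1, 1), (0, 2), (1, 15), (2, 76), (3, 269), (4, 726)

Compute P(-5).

1077

First differences: -23, 1, 13, 61, 193, 457. Second differences: 24, 12, 48, 132, 264. Third differences: -12, 36, 84, 132. Fourth differences: 48, 48, 48.
Level-4 differences are constant, so P has degree 4.
Fitting a degree-4 polynomial gives P(n) = 2n^4 + 2n³ + 4n² + 5n + 2.
Then P(-5) = 1077.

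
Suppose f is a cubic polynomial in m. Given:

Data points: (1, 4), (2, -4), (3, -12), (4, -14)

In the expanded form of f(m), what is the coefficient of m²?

-6

Write f(m) = am³ + bm² + cm + d; the 4 given values yield a linear system in the 4 coefficients.
Solving, f(m) = m³ - 6m² + 3m + 6.
The coefficient of m² is -6.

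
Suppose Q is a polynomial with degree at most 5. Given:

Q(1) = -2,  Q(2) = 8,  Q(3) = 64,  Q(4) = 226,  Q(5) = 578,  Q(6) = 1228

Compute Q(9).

First differences: 10, 56, 162, 352, 650. Second differences: 46, 106, 190, 298. Third differences: 60, 84, 108. Fourth differences: 24, 24.
Level-4 differences are constant, so Q has degree 4.
Fitting a degree-4 polynomial gives Q(x) = x^4 - 2x² + x - 2.
Then Q(9) = 6406.

6406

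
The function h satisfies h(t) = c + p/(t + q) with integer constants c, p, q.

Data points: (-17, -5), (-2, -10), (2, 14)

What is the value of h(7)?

(h(t) − c)(t + q) = p for each data point; the three points give a linear system in c and q, then p follows.
Solving: c = -4, q = -1, p = 18, so h(t) = -4 + 18/(t − 1).
Then h(7) = -4 + 18/6 = -1.

-1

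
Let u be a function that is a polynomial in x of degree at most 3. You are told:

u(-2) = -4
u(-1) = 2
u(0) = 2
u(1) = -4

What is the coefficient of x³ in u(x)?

0

First differences: 6, 0, -6. Second differences: -6, -6.
Level-2 differences are constant, so u has degree 2.
Fitting a degree-2 polynomial gives u(x) = -3x² - 3x + 2.
The coefficient of x³ is 0.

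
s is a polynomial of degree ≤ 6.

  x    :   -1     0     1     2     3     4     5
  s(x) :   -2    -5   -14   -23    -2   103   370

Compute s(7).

First differences: -3, -9, -9, 21, 105, 267. Second differences: -6, 0, 30, 84, 162. Third differences: 6, 30, 54, 78. Fourth differences: 24, 24, 24.
Level-4 differences are constant, so s has degree 4.
Fitting a degree-4 polynomial gives s(x) = x^4 - x³ - 4x² - 5x - 5.
Then s(7) = 1822.

1822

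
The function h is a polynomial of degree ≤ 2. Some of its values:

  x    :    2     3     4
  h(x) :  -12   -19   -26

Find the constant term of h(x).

2

First differences: -7, -7.
Level-1 differences are constant, so h has degree 1.
Fitting a degree-1 polynomial gives h(x) = -7x + 2.
The constant term is h(0) = 2.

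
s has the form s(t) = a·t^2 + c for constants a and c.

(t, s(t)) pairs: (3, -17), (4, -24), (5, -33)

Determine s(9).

-89

From s(3) = -17 and s(4) = -24: 9a + c = -17 and 16a + c = -24.
Subtracting: 7a = -7, so a = -1; then c = -17 − (-1)·9 = -8.
So s(t) = -1t² − 8, and s(9) = -89.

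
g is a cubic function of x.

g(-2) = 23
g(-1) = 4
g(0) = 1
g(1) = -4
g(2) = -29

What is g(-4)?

First differences: -19, -3, -5, -25. Second differences: 16, -2, -20. Third differences: -18, -18.
Level-3 differences are constant, so g has degree 3.
Fitting a degree-3 polynomial gives g(x) = -3x³ - x² - x + 1.
Then g(-4) = 181.

181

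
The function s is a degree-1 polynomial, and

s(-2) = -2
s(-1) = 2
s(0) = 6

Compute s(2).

First differences: 4, 4.
Level-1 differences are constant, so s has degree 1.
Fitting a degree-1 polynomial gives s(n) = 4n + 6.
Then s(2) = 14.

14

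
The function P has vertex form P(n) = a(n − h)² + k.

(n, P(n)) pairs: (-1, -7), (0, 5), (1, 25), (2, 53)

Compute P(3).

First differences 12, 20, 28; second difference 8 = 2a, so a = 4.
Expanding, the n-coefficient is −2ah = -8h; matching it to the data gives h = -2, and then k = -11.
So P(n) = 4(n + 2)² − 11.
P(3) = 4·5² − 11 = 89.

89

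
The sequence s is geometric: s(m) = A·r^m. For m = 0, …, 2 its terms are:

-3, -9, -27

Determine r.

3

Consecutive ratio: -9/(-3) = 3, and -27/(-9) = 3, so r = 3.
Then A·3^0 = -3 gives A = -3, and s(m) = -3·3^m.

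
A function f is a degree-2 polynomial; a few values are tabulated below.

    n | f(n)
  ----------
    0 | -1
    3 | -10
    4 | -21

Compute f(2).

-3

Write f(n) = an² + bn + c; the 3 given values yield a linear system in the 3 coefficients.
Solving, f(n) = -2n² + 3n - 1.
Then f(2) = -3.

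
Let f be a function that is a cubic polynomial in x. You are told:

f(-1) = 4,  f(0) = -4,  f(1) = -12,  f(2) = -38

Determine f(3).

Write f(x) = ax³ + bx² + cx + d; the 4 given values yield a linear system in the 4 coefficients.
Solving, f(x) = -3x³ - 5x - 4.
Then f(3) = -100.

-100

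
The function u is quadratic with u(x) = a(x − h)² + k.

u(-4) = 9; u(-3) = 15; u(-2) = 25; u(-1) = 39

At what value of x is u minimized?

-5

First differences 6, 10, 14; second difference 4 = 2a, so a = 2.
Expanding, the x-coefficient is −2ah = -4h; matching it to the data gives h = -5, and then k = 7.
So u(x) = 2(x + 5)² + 7.
Hence h = -5.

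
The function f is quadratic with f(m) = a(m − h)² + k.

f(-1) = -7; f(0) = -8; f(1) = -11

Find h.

-1

First differences -1, -3; second difference -2 = 2a, so a = -1.
Expanding, the m-coefficient is −2ah = 2h; matching it to the data gives h = -1, and then k = -7.
So f(m) = -1(m + 1)² − 7.
Hence h = -1.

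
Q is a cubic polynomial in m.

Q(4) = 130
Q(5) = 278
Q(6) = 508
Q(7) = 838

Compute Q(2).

8

Write Q(m) = am³ + bm² + cm + d; the 4 given values yield a linear system in the 4 coefficients.
Solving, Q(m) = 3m³ - 4m² + m - 2.
Then Q(2) = 8.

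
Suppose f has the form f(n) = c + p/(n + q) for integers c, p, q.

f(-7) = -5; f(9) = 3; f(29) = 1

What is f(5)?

5

(f(n) − c)(n + q) = p for each data point; the three points give a linear system in c and q, then p follows.
Solving: c = 0, q = 1, p = 30, so f(n) = 30/(n + 1).
Then f(5) = 0 + 30/6 = 5.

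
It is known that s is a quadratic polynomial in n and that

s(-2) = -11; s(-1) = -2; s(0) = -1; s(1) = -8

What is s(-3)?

First differences: 9, 1, -7. Second differences: -8, -8.
Level-2 differences are constant, so s has degree 2.
Fitting a degree-2 polynomial gives s(n) = -4n² - 3n - 1.
Then s(-3) = -28.

-28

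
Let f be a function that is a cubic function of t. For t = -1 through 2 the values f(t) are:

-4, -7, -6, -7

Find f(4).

Write f(t) = at³ + bt² + ct + d; the 4 given values yield a linear system in the 4 coefficients.
Solving, f(t) = -t³ + 2t² - 7.
Then f(4) = -39.

-39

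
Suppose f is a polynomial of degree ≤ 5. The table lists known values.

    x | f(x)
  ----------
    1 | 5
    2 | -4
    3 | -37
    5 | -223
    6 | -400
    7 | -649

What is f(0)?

Write f(x) = ax^5 + bx^4 + cx³ + dx² + ex + p; the 6 given values yield a linear system in the 6 coefficients.
Solving, the top 2 coefficients vanish, and f(x) = -2x³ + 5x + 2.
The constant term is f(0) = 2.

2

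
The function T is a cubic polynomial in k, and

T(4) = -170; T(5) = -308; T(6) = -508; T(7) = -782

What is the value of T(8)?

Write T(k) = ak³ + bk² + ck + d; the 4 given values yield a linear system in the 4 coefficients.
Solving, T(k) = -2k³ - k² - 7k + 2.
Then T(8) = -1142.

-1142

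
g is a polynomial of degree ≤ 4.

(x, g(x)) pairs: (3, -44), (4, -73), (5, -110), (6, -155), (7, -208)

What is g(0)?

-5

Write g(x) = ax^4 + bx³ + cx² + dx + e; the 5 given values yield a linear system in the 5 coefficients.
Solving, the top 2 coefficients vanish, and g(x) = -4x² - x - 5.
Then g(0) = -5.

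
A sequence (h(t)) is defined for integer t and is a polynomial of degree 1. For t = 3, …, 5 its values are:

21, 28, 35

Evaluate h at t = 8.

First differences: 7, 7.
Level-1 differences are constant, so h has degree 1.
Fitting a degree-1 polynomial gives h(t) = 7t.
Then h(8) = 56.

56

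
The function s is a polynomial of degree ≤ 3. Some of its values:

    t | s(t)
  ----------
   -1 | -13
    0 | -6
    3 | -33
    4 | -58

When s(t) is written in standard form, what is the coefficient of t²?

-4

Write s(t) = at³ + bt² + ct + d; the 4 given values yield a linear system in the 4 coefficients.
Solving, the leading coefficient vanishes, and s(t) = -4t² + 3t - 6.
The coefficient of t² is -4.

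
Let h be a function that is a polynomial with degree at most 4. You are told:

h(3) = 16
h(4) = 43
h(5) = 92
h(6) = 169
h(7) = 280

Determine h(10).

First differences: 27, 49, 77, 111. Second differences: 22, 28, 34. Third differences: 6, 6.
Level-3 differences are constant, so h has degree 3.
Fitting a degree-3 polynomial gives h(x) = x³ - x² - 3x + 7.
Then h(10) = 877.

877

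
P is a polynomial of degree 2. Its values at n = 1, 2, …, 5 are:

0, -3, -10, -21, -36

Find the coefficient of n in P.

Write P(n) = an² + bn + c; the 5 given values yield a linear system in the 3 coefficients.
Solving, P(n) = -2n² + 3n - 1.
The coefficient of n is 3.

3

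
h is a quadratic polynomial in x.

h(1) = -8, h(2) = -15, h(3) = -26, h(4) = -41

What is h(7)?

Write h(x) = ax² + bx + c; the 4 given values yield a linear system in the 3 coefficients.
Solving, h(x) = -2x² - x - 5.
Then h(7) = -110.

-110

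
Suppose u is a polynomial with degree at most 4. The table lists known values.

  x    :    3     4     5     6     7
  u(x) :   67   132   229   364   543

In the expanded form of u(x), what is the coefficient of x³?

1

First differences: 65, 97, 135, 179. Second differences: 32, 38, 44. Third differences: 6, 6.
Level-3 differences are constant, so u has degree 3.
Fitting a degree-3 polynomial gives u(x) = x³ + 4x² + 4.
The coefficient of x³ is 1.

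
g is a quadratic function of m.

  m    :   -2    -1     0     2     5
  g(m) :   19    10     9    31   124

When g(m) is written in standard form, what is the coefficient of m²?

4

Write g(m) = am² + bm + c; the 5 given values yield a linear system in the 3 coefficients.
Solving, g(m) = 4m² + 3m + 9.
The coefficient of m² is 4.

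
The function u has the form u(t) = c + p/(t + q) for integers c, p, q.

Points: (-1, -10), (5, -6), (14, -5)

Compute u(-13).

(u(t) − c)(t + q) = p for each data point; the three points give a linear system in c and q, then p follows.
Solving: c = -4, q = 4, p = -18, so u(t) = -4 − 18/(t + 4).
Then u(-13) = -4 − 18/(-9) = -2.

-2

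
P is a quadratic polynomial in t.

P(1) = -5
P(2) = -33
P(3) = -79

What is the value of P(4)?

Write P(t) = at² + bt + c; the 3 given values yield a linear system in the 3 coefficients.
Solving, P(t) = -9t² - t + 5.
Then P(4) = -143.

-143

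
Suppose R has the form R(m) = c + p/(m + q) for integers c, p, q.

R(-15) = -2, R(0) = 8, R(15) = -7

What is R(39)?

(R(m) − c)(m + q) = p for each data point; the three points give a linear system in c and q, then p follows.
Solving: c = -4, q = -3, p = -36, so R(m) = -4 − 36/(m − 3).
Then R(39) = -4 − 36/36 = -5.

-5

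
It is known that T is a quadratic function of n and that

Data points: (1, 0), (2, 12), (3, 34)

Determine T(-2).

24

Write T(n) = an² + bn + c; the 3 given values yield a linear system in the 3 coefficients.
Solving, T(n) = 5n² - 3n - 2.
Then T(-2) = 24.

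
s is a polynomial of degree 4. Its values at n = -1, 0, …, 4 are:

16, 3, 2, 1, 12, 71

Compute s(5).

238

Write s(n) = an^4 + bn³ + cn² + dn + e; the 6 given values yield a linear system in the 5 coefficients.
Solving, s(n) = n^4 - 4n³ + 5n² - 3n + 3.
Then s(5) = 238.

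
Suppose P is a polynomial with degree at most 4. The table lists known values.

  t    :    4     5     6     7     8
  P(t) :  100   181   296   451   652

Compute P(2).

16

First differences: 81, 115, 155, 201. Second differences: 34, 40, 46. Third differences: 6, 6.
Level-3 differences are constant, so P has degree 3.
Fitting a degree-3 polynomial gives P(t) = t³ + 2t² + 2t - 4.
Then P(2) = 16.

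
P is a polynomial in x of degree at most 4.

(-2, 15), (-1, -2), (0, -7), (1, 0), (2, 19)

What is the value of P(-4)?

85

Write P(x) = ax^4 + bx³ + cx² + dx + e; the 5 given values yield a linear system in the 5 coefficients.
Solving, the top 2 coefficients vanish, and P(x) = 6x² + x - 7.
Then P(-4) = 85.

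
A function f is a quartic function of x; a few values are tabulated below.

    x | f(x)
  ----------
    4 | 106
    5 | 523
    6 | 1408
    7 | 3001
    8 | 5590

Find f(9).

9511

Write f(x) = ax^4 + bx³ + cx² + dx + e; the 5 given values yield a linear system in the 5 coefficients.
Solving, f(x) = 2x^4 - 4x³ - 8x² - 5x - 2.
Then f(9) = 9511.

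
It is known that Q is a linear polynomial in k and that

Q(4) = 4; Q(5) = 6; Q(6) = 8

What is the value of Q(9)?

14

First differences: 2, 2.
Level-1 differences are constant, so Q has degree 1.
Fitting a degree-1 polynomial gives Q(k) = 2k - 4.
Then Q(9) = 14.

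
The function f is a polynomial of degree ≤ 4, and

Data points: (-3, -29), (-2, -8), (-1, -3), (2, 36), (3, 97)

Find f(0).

Write f(t) = at^4 + bt³ + ct² + dt + e; the 5 given values yield a linear system in the 5 coefficients.
Solving, the leading coefficient vanishes, and f(t) = 2t³ + 4t² + 3t - 2.
Then f(0) = -2.

-2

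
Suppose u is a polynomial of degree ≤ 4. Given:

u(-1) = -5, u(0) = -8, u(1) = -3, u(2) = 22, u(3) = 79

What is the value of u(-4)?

First differences: -3, 5, 25, 57. Second differences: 8, 20, 32. Third differences: 12, 12.
Level-3 differences are constant, so u has degree 3.
Fitting a degree-3 polynomial gives u(t) = 2t³ + 4t² - t - 8.
Then u(-4) = -68.

-68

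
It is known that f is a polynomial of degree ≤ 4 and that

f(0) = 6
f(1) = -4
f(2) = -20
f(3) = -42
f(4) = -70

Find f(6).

-144

Write f(m) = am^4 + bm³ + cm² + dm + e; the 5 given values yield a linear system in the 5 coefficients.
Solving, the top 2 coefficients vanish, and f(m) = -3m² - 7m + 6.
Then f(6) = -144.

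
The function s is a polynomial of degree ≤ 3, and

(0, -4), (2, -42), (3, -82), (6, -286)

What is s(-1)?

-6

Write s(k) = ak³ + bk² + ck + d; the 4 given values yield a linear system in the 4 coefficients.
Solving, the leading coefficient vanishes, and s(k) = -7k² - 5k - 4.
Then s(-1) = -6.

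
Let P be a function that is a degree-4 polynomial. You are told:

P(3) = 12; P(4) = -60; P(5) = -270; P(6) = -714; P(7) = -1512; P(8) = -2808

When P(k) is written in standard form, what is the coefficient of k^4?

First differences: -72, -210, -444, -798, -1296. Second differences: -138, -234, -354, -498. Third differences: -96, -120, -144. Fourth differences: -24, -24.
Level-4 differences are constant, so P has degree 4.
Fitting a degree-4 polynomial gives P(k) = -k^4 + 2k³ + 4k² + k.
The coefficient of k^4 is -1.

-1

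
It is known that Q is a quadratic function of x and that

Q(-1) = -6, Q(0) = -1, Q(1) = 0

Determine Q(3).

-10

Write Q(x) = ax² + bx + c; the 3 given values yield a linear system in the 3 coefficients.
Solving, Q(x) = -2x² + 3x - 1.
Then Q(3) = -10.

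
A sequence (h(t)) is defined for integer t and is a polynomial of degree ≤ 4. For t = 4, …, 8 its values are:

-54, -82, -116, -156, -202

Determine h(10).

Write h(t) = at^4 + bt³ + ct² + dt + e; the 5 given values yield a linear system in the 5 coefficients.
Solving, the top 2 coefficients vanish, and h(t) = -3t² - t - 2.
Then h(10) = -312.

-312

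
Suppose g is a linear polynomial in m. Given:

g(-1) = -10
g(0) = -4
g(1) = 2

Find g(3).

Write g(m) = am + b; the 3 given values yield a linear system in the 2 coefficients.
Solving, g(m) = 6m - 4.
Then g(3) = 14.

14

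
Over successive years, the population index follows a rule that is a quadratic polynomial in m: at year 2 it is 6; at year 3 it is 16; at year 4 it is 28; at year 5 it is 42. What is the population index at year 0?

-8

Write the value at m as g(m).
First differences: 10, 12, 14. Second differences: 2, 2.
Level-2 differences are constant, so g has degree 2.
Fitting a degree-2 polynomial gives g(m) = m² + 5m - 8.
Then g(0) = -8.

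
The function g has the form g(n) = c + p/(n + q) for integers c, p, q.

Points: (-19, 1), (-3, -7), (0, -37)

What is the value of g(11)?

7

(g(n) − c)(n + q) = p for each data point; the three points give a linear system in c and q, then p follows.
Solving: c = 3, q = -1, p = 40, so g(n) = 3 + 40/(n − 1).
Then g(11) = 3 + 40/10 = 7.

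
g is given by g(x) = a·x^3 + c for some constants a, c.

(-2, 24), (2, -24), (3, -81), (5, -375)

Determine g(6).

-648

From g(-2) = 24 and g(2) = -24: -8a + c = 24 and 8a + c = -24.
Subtracting: 16a = -48, so a = -3; then c = 24 − (-3)·(-8) = 0.
So g(x) = -3x³ + 0, and g(6) = -648.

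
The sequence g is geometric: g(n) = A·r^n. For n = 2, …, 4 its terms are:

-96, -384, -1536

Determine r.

Consecutive ratio: -384/(-96) = 4, and -1536/(-384) = 4, so r = 4.
Then A·4^2 = -96 gives A = -6, and g(n) = -6·4^n.

4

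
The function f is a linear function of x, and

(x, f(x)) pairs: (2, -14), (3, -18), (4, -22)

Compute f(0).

-6

Write f(x) = ax + b; the 3 given values yield a linear system in the 2 coefficients.
Solving, f(x) = -4x - 6.
Then f(0) = -6.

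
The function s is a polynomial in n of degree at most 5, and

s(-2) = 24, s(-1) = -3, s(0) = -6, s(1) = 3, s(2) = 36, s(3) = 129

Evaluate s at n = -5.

First differences: -27, -3, 9, 33, 93. Second differences: 24, 12, 24, 60. Third differences: -12, 12, 36. Fourth differences: 24, 24.
Level-4 differences are constant, so s has degree 4.
Fitting a degree-4 polynomial gives s(n) = n^4 + 5n² + 3n - 6.
Then s(-5) = 729.

729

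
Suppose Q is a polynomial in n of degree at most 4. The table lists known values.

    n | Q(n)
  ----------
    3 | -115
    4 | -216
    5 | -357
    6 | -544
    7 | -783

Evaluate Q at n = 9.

-1441

First differences: -101, -141, -187, -239. Second differences: -40, -46, -52. Third differences: -6, -6.
Level-3 differences are constant, so Q has degree 3.
Fitting a degree-3 polynomial gives Q(n) = -n³ - 8n² - 8n + 8.
Then Q(9) = -1441.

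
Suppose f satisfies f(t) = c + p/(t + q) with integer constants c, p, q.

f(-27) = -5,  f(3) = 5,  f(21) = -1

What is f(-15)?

(f(t) − c)(t + q) = p for each data point; the three points give a linear system in c and q, then p follows.
Solving: c = -3, q = 3, p = 48, so f(t) = -3 + 48/(t + 3).
Then f(-15) = -3 + 48/(-12) = -7.

-7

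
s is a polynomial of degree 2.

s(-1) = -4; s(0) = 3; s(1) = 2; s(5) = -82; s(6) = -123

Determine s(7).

Write s(t) = at² + bt + c; the 5 given values yield a linear system in the 3 coefficients.
Solving, s(t) = -4t² + 3t + 3.
Then s(7) = -172.

-172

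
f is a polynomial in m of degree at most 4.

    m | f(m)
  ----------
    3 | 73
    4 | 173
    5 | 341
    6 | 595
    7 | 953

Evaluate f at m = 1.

Write f(m) = am^4 + bm³ + cm² + dm + e; the 5 given values yield a linear system in the 5 coefficients.
Solving, the leading coefficient vanishes, and f(m) = 3m³ - 2m² + 3m + 1.
Then f(1) = 5.

5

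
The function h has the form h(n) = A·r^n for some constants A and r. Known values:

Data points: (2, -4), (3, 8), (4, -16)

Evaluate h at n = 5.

32

Consecutive ratio: 8/(-4) = -2, and -16/8 = -2, so r = -2.
Then A·(-2)^2 = -4 gives A = -1, and h(n) = -1·(-2)^n.
h(5) = -1·(-2)^5 = 32.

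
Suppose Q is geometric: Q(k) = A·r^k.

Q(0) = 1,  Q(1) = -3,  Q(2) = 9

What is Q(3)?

Consecutive ratio: -3/1 = -3, and 9/(-3) = -3, so r = -3.
Then A·(-3)^0 = 1 gives A = 1, and Q(k) = 1·(-3)^k.
Q(3) = 1·(-3)^3 = -27.

-27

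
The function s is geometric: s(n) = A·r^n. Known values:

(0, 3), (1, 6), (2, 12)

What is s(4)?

Consecutive ratio: 6/3 = 2, and 12/6 = 2, so r = 2.
Then A·2^0 = 3 gives A = 3, and s(n) = 3·2^n.
s(4) = 3·2^4 = 48.

48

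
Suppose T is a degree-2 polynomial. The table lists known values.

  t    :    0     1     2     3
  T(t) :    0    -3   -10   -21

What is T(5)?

-55

First differences: -3, -7, -11. Second differences: -4, -4.
Level-2 differences are constant, so T has degree 2.
Fitting a degree-2 polynomial gives T(t) = -2t² - t.
Then T(5) = -55.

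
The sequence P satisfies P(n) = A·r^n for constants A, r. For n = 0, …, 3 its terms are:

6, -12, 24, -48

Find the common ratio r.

-2

Consecutive ratio: -12/6 = -2, and 24/(-12) = -2, so r = -2.
Then A·(-2)^0 = 6 gives A = 6, and P(n) = 6·(-2)^n.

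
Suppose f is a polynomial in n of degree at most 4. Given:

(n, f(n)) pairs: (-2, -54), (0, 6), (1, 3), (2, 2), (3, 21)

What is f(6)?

378

Write f(n) = an^4 + bn³ + cn² + dn + e; the 5 given values yield a linear system in the 5 coefficients.
Solving, the leading coefficient vanishes, and f(n) = 3n³ - 8n² + 2n + 6.
Then f(6) = 378.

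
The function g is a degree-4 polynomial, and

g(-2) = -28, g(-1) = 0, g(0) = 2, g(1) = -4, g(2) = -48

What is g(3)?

Write g(n) = an^4 + bn³ + cn² + dn + e; the 5 given values yield a linear system in the 5 coefficients.
Solving, g(n) = -2n^4 - n³ - 2n² - n + 2.
Then g(3) = -208.

-208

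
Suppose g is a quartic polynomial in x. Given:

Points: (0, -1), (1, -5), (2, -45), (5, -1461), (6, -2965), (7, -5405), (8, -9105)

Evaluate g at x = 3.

-205

Write g(x) = ax^4 + bx³ + cx² + dx + e; the 7 given values yield a linear system in the 5 coefficients.
Solving, g(x) = -2x^4 - 2x³ + 2x² - 2x - 1.
Then g(3) = -205.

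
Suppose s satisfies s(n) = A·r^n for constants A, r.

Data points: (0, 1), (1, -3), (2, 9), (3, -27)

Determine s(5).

-243

Consecutive ratio: -3/1 = -3, and 9/(-3) = -3, so r = -3.
Then A·(-3)^0 = 1 gives A = 1, and s(n) = 1·(-3)^n.
s(5) = 1·(-3)^5 = -243.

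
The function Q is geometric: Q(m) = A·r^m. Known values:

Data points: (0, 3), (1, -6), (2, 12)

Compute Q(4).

Consecutive ratio: -6/3 = -2, and 12/(-6) = -2, so r = -2.
Then A·(-2)^0 = 3 gives A = 3, and Q(m) = 3·(-2)^m.
Q(4) = 3·(-2)^4 = 48.

48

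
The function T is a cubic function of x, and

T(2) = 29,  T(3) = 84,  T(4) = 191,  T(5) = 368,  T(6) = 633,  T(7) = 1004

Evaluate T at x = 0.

First differences: 55, 107, 177, 265, 371. Second differences: 52, 70, 88, 106. Third differences: 18, 18, 18.
Level-3 differences are constant, so T has degree 3.
Fitting a degree-3 polynomial gives T(x) = 3x³ - x² + 3x + 3.
Then T(0) = 3.

3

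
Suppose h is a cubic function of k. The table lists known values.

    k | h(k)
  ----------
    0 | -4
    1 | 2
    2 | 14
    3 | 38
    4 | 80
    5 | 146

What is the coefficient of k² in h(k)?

First differences: 6, 12, 24, 42, 66. Second differences: 6, 12, 18, 24. Third differences: 6, 6, 6.
Level-3 differences are constant, so h has degree 3.
Fitting a degree-3 polynomial gives h(k) = k³ + 5k - 4.
The coefficient of k² is 0.

0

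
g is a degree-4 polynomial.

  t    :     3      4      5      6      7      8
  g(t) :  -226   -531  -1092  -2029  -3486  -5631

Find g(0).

First differences: -305, -561, -937, -1457, -2145. Second differences: -256, -376, -520, -688. Third differences: -120, -144, -168. Fourth differences: -24, -24.
Level-4 differences are constant, so g has degree 4.
Fitting a degree-4 polynomial gives g(t) = -t^4 - 2t³ - 7t² - 7t - 7.
Then g(0) = -7.

-7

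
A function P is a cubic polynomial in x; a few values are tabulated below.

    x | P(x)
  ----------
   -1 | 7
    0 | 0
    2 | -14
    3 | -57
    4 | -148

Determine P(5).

Write P(x) = ax³ + bx² + cx + d; the 5 given values yield a linear system in the 4 coefficients.
Solving, P(x) = -3x³ + 3x² - x.
Then P(5) = -305.

-305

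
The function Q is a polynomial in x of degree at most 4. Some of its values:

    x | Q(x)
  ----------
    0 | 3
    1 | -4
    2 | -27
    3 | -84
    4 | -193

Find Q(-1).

First differences: -7, -23, -57, -109. Second differences: -16, -34, -52. Third differences: -18, -18.
Level-3 differences are constant, so Q has degree 3.
Fitting a degree-3 polynomial gives Q(x) = -3x³ + x² - 5x + 3.
Then Q(-1) = 12.

12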